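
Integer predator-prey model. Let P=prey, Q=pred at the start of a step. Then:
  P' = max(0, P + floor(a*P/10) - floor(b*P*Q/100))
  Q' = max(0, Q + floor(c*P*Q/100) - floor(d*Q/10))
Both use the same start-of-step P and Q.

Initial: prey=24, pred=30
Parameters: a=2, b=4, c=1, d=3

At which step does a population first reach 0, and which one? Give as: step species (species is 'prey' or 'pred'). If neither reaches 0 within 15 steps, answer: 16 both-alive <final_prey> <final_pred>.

Answer: 1 prey

Derivation:
Step 1: prey: 24+4-28=0; pred: 30+7-9=28
First extinction: prey at step 1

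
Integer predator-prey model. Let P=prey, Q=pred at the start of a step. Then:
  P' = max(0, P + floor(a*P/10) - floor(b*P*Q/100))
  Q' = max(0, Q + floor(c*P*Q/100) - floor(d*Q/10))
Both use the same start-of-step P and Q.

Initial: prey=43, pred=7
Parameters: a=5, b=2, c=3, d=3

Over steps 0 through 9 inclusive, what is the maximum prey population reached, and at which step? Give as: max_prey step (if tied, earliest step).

Step 1: prey: 43+21-6=58; pred: 7+9-2=14
Step 2: prey: 58+29-16=71; pred: 14+24-4=34
Step 3: prey: 71+35-48=58; pred: 34+72-10=96
Step 4: prey: 58+29-111=0; pred: 96+167-28=235
Step 5: prey: 0+0-0=0; pred: 235+0-70=165
Step 6: prey: 0+0-0=0; pred: 165+0-49=116
Step 7: prey: 0+0-0=0; pred: 116+0-34=82
Step 8: prey: 0+0-0=0; pred: 82+0-24=58
Step 9: prey: 0+0-0=0; pred: 58+0-17=41
Max prey = 71 at step 2

Answer: 71 2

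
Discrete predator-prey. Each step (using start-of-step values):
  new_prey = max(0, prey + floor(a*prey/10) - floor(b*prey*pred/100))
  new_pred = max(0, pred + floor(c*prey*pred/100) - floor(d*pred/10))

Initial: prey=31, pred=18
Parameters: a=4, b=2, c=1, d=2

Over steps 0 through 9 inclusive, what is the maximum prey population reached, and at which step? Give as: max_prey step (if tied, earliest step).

Answer: 32 1

Derivation:
Step 1: prey: 31+12-11=32; pred: 18+5-3=20
Step 2: prey: 32+12-12=32; pred: 20+6-4=22
Step 3: prey: 32+12-14=30; pred: 22+7-4=25
Step 4: prey: 30+12-15=27; pred: 25+7-5=27
Step 5: prey: 27+10-14=23; pred: 27+7-5=29
Step 6: prey: 23+9-13=19; pred: 29+6-5=30
Step 7: prey: 19+7-11=15; pred: 30+5-6=29
Step 8: prey: 15+6-8=13; pred: 29+4-5=28
Step 9: prey: 13+5-7=11; pred: 28+3-5=26
Max prey = 32 at step 1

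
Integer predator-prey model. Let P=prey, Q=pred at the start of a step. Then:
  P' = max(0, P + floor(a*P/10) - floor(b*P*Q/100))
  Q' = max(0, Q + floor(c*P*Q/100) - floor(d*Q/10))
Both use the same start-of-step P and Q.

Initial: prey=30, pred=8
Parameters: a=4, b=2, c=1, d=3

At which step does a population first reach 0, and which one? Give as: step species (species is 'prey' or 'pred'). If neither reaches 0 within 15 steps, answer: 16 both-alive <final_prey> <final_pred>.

Answer: 16 both-alive 1 10

Derivation:
Step 1: prey: 30+12-4=38; pred: 8+2-2=8
Step 2: prey: 38+15-6=47; pred: 8+3-2=9
Step 3: prey: 47+18-8=57; pred: 9+4-2=11
Step 4: prey: 57+22-12=67; pred: 11+6-3=14
Step 5: prey: 67+26-18=75; pred: 14+9-4=19
Step 6: prey: 75+30-28=77; pred: 19+14-5=28
Step 7: prey: 77+30-43=64; pred: 28+21-8=41
Step 8: prey: 64+25-52=37; pred: 41+26-12=55
Step 9: prey: 37+14-40=11; pred: 55+20-16=59
Step 10: prey: 11+4-12=3; pred: 59+6-17=48
Step 11: prey: 3+1-2=2; pred: 48+1-14=35
Step 12: prey: 2+0-1=1; pred: 35+0-10=25
Step 13: prey: 1+0-0=1; pred: 25+0-7=18
Step 14: prey: 1+0-0=1; pred: 18+0-5=13
Step 15: prey: 1+0-0=1; pred: 13+0-3=10
No extinction within 15 steps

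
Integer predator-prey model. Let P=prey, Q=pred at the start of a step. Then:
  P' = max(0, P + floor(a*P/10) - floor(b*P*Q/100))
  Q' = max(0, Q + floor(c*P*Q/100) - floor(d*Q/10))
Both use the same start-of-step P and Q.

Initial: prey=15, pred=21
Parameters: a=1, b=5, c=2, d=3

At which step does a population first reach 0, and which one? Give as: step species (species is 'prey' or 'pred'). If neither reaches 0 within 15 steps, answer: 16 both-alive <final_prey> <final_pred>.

Answer: 2 prey

Derivation:
Step 1: prey: 15+1-15=1; pred: 21+6-6=21
Step 2: prey: 1+0-1=0; pred: 21+0-6=15
First extinction: prey at step 2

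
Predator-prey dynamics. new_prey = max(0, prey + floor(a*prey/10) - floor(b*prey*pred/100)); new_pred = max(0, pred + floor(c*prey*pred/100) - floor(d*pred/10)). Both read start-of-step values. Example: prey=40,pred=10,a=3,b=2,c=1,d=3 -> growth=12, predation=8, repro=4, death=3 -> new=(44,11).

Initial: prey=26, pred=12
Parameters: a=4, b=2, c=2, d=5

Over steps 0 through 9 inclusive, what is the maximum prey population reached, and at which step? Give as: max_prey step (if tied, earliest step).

Answer: 44 4

Derivation:
Step 1: prey: 26+10-6=30; pred: 12+6-6=12
Step 2: prey: 30+12-7=35; pred: 12+7-6=13
Step 3: prey: 35+14-9=40; pred: 13+9-6=16
Step 4: prey: 40+16-12=44; pred: 16+12-8=20
Step 5: prey: 44+17-17=44; pred: 20+17-10=27
Step 6: prey: 44+17-23=38; pred: 27+23-13=37
Step 7: prey: 38+15-28=25; pred: 37+28-18=47
Step 8: prey: 25+10-23=12; pred: 47+23-23=47
Step 9: prey: 12+4-11=5; pred: 47+11-23=35
Max prey = 44 at step 4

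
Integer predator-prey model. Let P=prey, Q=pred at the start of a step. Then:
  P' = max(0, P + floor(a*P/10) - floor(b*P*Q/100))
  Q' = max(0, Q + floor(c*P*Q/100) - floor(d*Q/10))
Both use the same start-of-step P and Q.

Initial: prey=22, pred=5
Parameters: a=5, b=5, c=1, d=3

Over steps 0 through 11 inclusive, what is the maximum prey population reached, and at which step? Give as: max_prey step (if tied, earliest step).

Answer: 73 6

Derivation:
Step 1: prey: 22+11-5=28; pred: 5+1-1=5
Step 2: prey: 28+14-7=35; pred: 5+1-1=5
Step 3: prey: 35+17-8=44; pred: 5+1-1=5
Step 4: prey: 44+22-11=55; pred: 5+2-1=6
Step 5: prey: 55+27-16=66; pred: 6+3-1=8
Step 6: prey: 66+33-26=73; pred: 8+5-2=11
Step 7: prey: 73+36-40=69; pred: 11+8-3=16
Step 8: prey: 69+34-55=48; pred: 16+11-4=23
Step 9: prey: 48+24-55=17; pred: 23+11-6=28
Step 10: prey: 17+8-23=2; pred: 28+4-8=24
Step 11: prey: 2+1-2=1; pred: 24+0-7=17
Max prey = 73 at step 6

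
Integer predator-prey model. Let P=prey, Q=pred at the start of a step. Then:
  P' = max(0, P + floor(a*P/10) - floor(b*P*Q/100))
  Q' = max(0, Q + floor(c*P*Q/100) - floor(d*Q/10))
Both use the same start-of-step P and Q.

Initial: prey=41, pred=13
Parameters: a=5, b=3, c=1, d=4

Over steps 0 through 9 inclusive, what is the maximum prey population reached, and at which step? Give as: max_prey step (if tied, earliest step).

Step 1: prey: 41+20-15=46; pred: 13+5-5=13
Step 2: prey: 46+23-17=52; pred: 13+5-5=13
Step 3: prey: 52+26-20=58; pred: 13+6-5=14
Step 4: prey: 58+29-24=63; pred: 14+8-5=17
Step 5: prey: 63+31-32=62; pred: 17+10-6=21
Step 6: prey: 62+31-39=54; pred: 21+13-8=26
Step 7: prey: 54+27-42=39; pred: 26+14-10=30
Step 8: prey: 39+19-35=23; pred: 30+11-12=29
Step 9: prey: 23+11-20=14; pred: 29+6-11=24
Max prey = 63 at step 4

Answer: 63 4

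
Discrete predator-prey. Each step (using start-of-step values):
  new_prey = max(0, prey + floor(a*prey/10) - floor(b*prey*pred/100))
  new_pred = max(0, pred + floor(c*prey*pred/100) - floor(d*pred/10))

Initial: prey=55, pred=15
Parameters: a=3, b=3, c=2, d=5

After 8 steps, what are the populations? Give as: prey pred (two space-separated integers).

Answer: 1 2

Derivation:
Step 1: prey: 55+16-24=47; pred: 15+16-7=24
Step 2: prey: 47+14-33=28; pred: 24+22-12=34
Step 3: prey: 28+8-28=8; pred: 34+19-17=36
Step 4: prey: 8+2-8=2; pred: 36+5-18=23
Step 5: prey: 2+0-1=1; pred: 23+0-11=12
Step 6: prey: 1+0-0=1; pred: 12+0-6=6
Step 7: prey: 1+0-0=1; pred: 6+0-3=3
Step 8: prey: 1+0-0=1; pred: 3+0-1=2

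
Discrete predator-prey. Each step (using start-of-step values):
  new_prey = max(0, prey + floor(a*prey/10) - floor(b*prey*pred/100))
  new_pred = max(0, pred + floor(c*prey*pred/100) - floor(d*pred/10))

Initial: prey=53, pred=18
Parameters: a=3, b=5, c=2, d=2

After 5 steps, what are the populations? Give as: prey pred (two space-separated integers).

Answer: 0 23

Derivation:
Step 1: prey: 53+15-47=21; pred: 18+19-3=34
Step 2: prey: 21+6-35=0; pred: 34+14-6=42
Step 3: prey: 0+0-0=0; pred: 42+0-8=34
Step 4: prey: 0+0-0=0; pred: 34+0-6=28
Step 5: prey: 0+0-0=0; pred: 28+0-5=23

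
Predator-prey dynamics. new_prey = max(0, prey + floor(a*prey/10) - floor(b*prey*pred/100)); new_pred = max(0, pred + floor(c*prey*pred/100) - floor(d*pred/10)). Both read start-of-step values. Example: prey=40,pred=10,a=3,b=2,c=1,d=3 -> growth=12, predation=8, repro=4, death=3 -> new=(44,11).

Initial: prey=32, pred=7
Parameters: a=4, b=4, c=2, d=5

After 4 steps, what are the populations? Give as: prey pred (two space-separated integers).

Answer: 37 15

Derivation:
Step 1: prey: 32+12-8=36; pred: 7+4-3=8
Step 2: prey: 36+14-11=39; pred: 8+5-4=9
Step 3: prey: 39+15-14=40; pred: 9+7-4=12
Step 4: prey: 40+16-19=37; pred: 12+9-6=15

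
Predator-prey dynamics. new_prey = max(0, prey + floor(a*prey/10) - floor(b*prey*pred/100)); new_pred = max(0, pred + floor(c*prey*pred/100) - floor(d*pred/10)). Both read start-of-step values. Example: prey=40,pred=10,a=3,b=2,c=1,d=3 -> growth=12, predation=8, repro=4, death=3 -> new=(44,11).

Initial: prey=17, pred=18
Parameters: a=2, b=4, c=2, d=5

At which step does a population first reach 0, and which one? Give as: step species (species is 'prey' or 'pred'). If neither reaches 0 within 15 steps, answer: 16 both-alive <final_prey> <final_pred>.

Step 1: prey: 17+3-12=8; pred: 18+6-9=15
Step 2: prey: 8+1-4=5; pred: 15+2-7=10
Step 3: prey: 5+1-2=4; pred: 10+1-5=6
Step 4: prey: 4+0-0=4; pred: 6+0-3=3
Step 5: prey: 4+0-0=4; pred: 3+0-1=2
Step 6: prey: 4+0-0=4; pred: 2+0-1=1
Step 7: prey: 4+0-0=4; pred: 1+0-0=1
Steps 8-15: state stable at prey=4, pred=1 (no change)
No extinction within 15 steps

Answer: 16 both-alive 4 1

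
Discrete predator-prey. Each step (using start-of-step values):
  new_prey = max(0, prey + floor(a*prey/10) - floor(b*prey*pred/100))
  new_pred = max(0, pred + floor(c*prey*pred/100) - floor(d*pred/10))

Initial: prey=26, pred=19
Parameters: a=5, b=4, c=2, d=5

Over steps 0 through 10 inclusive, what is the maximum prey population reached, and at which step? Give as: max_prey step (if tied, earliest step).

Step 1: prey: 26+13-19=20; pred: 19+9-9=19
Step 2: prey: 20+10-15=15; pred: 19+7-9=17
Step 3: prey: 15+7-10=12; pred: 17+5-8=14
Step 4: prey: 12+6-6=12; pred: 14+3-7=10
Step 5: prey: 12+6-4=14; pred: 10+2-5=7
Step 6: prey: 14+7-3=18; pred: 7+1-3=5
Step 7: prey: 18+9-3=24; pred: 5+1-2=4
Step 8: prey: 24+12-3=33; pred: 4+1-2=3
Step 9: prey: 33+16-3=46; pred: 3+1-1=3
Step 10: prey: 46+23-5=64; pred: 3+2-1=4
Max prey = 64 at step 10

Answer: 64 10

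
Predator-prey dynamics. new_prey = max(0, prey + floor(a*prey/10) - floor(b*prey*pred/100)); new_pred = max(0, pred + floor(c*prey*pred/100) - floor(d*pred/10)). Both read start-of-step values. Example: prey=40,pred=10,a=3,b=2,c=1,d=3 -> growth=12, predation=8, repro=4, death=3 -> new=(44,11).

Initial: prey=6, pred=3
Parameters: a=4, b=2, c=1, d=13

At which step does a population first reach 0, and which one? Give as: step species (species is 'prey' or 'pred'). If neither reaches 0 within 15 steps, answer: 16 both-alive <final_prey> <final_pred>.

Step 1: prey: 6+2-0=8; pred: 3+0-3=0
First extinction: pred at step 1

Answer: 1 pred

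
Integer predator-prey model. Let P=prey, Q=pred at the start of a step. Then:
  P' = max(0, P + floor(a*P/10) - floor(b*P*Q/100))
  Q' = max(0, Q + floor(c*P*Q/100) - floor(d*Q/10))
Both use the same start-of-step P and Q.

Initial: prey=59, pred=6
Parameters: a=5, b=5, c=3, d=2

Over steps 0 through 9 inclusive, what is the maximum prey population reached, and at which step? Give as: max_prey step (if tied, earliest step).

Answer: 71 1

Derivation:
Step 1: prey: 59+29-17=71; pred: 6+10-1=15
Step 2: prey: 71+35-53=53; pred: 15+31-3=43
Step 3: prey: 53+26-113=0; pred: 43+68-8=103
Step 4: prey: 0+0-0=0; pred: 103+0-20=83
Step 5: prey: 0+0-0=0; pred: 83+0-16=67
Step 6: prey: 0+0-0=0; pred: 67+0-13=54
Step 7: prey: 0+0-0=0; pred: 54+0-10=44
Step 8: prey: 0+0-0=0; pred: 44+0-8=36
Step 9: prey: 0+0-0=0; pred: 36+0-7=29
Max prey = 71 at step 1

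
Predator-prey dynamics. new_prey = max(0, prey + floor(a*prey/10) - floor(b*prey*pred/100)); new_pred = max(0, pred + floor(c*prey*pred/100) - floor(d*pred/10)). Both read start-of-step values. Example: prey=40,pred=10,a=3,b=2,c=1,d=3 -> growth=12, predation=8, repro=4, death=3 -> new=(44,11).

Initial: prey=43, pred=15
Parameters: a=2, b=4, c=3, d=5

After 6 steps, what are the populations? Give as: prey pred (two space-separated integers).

Step 1: prey: 43+8-25=26; pred: 15+19-7=27
Step 2: prey: 26+5-28=3; pred: 27+21-13=35
Step 3: prey: 3+0-4=0; pred: 35+3-17=21
Step 4: prey: 0+0-0=0; pred: 21+0-10=11
Step 5: prey: 0+0-0=0; pred: 11+0-5=6
Step 6: prey: 0+0-0=0; pred: 6+0-3=3

Answer: 0 3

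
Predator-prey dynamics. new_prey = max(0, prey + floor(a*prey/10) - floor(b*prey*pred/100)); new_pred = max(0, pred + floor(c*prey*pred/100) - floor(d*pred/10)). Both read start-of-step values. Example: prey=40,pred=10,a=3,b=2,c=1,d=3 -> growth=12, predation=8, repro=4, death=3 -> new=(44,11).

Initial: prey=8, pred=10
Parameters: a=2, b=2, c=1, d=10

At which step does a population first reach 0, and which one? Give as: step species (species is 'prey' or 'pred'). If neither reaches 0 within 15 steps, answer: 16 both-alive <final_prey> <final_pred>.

Answer: 1 pred

Derivation:
Step 1: prey: 8+1-1=8; pred: 10+0-10=0
First extinction: pred at step 1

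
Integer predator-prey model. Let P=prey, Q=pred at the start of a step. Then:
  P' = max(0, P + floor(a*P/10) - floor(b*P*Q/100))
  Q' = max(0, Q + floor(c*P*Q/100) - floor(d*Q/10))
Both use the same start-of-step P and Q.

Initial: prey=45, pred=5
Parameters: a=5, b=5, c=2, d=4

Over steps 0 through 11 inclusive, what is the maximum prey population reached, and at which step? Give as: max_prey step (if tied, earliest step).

Step 1: prey: 45+22-11=56; pred: 5+4-2=7
Step 2: prey: 56+28-19=65; pred: 7+7-2=12
Step 3: prey: 65+32-39=58; pred: 12+15-4=23
Step 4: prey: 58+29-66=21; pred: 23+26-9=40
Step 5: prey: 21+10-42=0; pred: 40+16-16=40
Step 6: prey: 0+0-0=0; pred: 40+0-16=24
Step 7: prey: 0+0-0=0; pred: 24+0-9=15
Step 8: prey: 0+0-0=0; pred: 15+0-6=9
Step 9: prey: 0+0-0=0; pred: 9+0-3=6
Step 10: prey: 0+0-0=0; pred: 6+0-2=4
Step 11: prey: 0+0-0=0; pred: 4+0-1=3
Max prey = 65 at step 2

Answer: 65 2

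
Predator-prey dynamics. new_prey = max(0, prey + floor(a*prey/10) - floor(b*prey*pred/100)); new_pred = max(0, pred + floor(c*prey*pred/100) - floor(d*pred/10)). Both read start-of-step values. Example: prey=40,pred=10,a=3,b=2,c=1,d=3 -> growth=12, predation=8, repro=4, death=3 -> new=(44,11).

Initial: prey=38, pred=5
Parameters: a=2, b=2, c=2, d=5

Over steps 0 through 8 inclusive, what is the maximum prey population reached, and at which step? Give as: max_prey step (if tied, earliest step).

Answer: 47 3

Derivation:
Step 1: prey: 38+7-3=42; pred: 5+3-2=6
Step 2: prey: 42+8-5=45; pred: 6+5-3=8
Step 3: prey: 45+9-7=47; pred: 8+7-4=11
Step 4: prey: 47+9-10=46; pred: 11+10-5=16
Step 5: prey: 46+9-14=41; pred: 16+14-8=22
Step 6: prey: 41+8-18=31; pred: 22+18-11=29
Step 7: prey: 31+6-17=20; pred: 29+17-14=32
Step 8: prey: 20+4-12=12; pred: 32+12-16=28
Max prey = 47 at step 3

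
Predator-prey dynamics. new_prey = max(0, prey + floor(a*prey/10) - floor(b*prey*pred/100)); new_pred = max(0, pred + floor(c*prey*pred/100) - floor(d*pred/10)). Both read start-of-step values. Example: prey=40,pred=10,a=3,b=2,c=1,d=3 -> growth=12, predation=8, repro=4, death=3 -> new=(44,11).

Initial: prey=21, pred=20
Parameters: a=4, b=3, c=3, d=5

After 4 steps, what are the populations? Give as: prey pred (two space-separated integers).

Step 1: prey: 21+8-12=17; pred: 20+12-10=22
Step 2: prey: 17+6-11=12; pred: 22+11-11=22
Step 3: prey: 12+4-7=9; pred: 22+7-11=18
Step 4: prey: 9+3-4=8; pred: 18+4-9=13

Answer: 8 13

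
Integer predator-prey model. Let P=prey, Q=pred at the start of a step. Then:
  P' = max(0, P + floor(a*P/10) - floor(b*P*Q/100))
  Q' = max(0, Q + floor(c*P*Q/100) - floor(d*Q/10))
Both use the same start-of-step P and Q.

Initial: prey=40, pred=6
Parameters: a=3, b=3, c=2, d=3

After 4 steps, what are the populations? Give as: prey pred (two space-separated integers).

Answer: 22 35

Derivation:
Step 1: prey: 40+12-7=45; pred: 6+4-1=9
Step 2: prey: 45+13-12=46; pred: 9+8-2=15
Step 3: prey: 46+13-20=39; pred: 15+13-4=24
Step 4: prey: 39+11-28=22; pred: 24+18-7=35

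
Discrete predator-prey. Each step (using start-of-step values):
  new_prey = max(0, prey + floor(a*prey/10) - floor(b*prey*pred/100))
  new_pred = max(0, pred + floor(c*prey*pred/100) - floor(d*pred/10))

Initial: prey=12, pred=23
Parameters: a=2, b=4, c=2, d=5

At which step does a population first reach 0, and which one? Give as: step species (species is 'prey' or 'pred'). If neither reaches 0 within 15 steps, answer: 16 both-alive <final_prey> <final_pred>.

Answer: 16 both-alive 1 1

Derivation:
Step 1: prey: 12+2-11=3; pred: 23+5-11=17
Step 2: prey: 3+0-2=1; pred: 17+1-8=10
Step 3: prey: 1+0-0=1; pred: 10+0-5=5
Step 4: prey: 1+0-0=1; pred: 5+0-2=3
Step 5: prey: 1+0-0=1; pred: 3+0-1=2
Step 6: prey: 1+0-0=1; pred: 2+0-1=1
Step 7: prey: 1+0-0=1; pred: 1+0-0=1
Steps 8-15: state stable at prey=1, pred=1 (no change)
No extinction within 15 steps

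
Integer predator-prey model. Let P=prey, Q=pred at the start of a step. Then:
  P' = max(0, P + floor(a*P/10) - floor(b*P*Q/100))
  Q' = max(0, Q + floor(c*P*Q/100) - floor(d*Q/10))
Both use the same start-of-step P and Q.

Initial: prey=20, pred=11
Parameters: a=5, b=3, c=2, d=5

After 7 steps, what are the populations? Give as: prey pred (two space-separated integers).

Step 1: prey: 20+10-6=24; pred: 11+4-5=10
Step 2: prey: 24+12-7=29; pred: 10+4-5=9
Step 3: prey: 29+14-7=36; pred: 9+5-4=10
Step 4: prey: 36+18-10=44; pred: 10+7-5=12
Step 5: prey: 44+22-15=51; pred: 12+10-6=16
Step 6: prey: 51+25-24=52; pred: 16+16-8=24
Step 7: prey: 52+26-37=41; pred: 24+24-12=36

Answer: 41 36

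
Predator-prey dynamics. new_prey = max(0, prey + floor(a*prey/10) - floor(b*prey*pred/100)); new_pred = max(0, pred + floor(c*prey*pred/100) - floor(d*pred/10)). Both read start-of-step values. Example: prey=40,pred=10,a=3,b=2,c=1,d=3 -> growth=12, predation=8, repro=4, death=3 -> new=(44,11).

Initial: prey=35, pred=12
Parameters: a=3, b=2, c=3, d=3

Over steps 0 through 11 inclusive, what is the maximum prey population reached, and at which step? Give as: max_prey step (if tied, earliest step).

Answer: 37 1

Derivation:
Step 1: prey: 35+10-8=37; pred: 12+12-3=21
Step 2: prey: 37+11-15=33; pred: 21+23-6=38
Step 3: prey: 33+9-25=17; pred: 38+37-11=64
Step 4: prey: 17+5-21=1; pred: 64+32-19=77
Step 5: prey: 1+0-1=0; pred: 77+2-23=56
Step 6: prey: 0+0-0=0; pred: 56+0-16=40
Step 7: prey: 0+0-0=0; pred: 40+0-12=28
Step 8: prey: 0+0-0=0; pred: 28+0-8=20
Step 9: prey: 0+0-0=0; pred: 20+0-6=14
Step 10: prey: 0+0-0=0; pred: 14+0-4=10
Step 11: prey: 0+0-0=0; pred: 10+0-3=7
Max prey = 37 at step 1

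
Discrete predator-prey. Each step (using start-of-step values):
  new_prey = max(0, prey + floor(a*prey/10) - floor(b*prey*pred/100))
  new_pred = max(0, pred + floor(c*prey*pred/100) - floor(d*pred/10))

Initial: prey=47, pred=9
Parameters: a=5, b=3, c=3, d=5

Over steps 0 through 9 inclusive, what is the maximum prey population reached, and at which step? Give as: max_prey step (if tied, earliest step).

Step 1: prey: 47+23-12=58; pred: 9+12-4=17
Step 2: prey: 58+29-29=58; pred: 17+29-8=38
Step 3: prey: 58+29-66=21; pred: 38+66-19=85
Step 4: prey: 21+10-53=0; pred: 85+53-42=96
Step 5: prey: 0+0-0=0; pred: 96+0-48=48
Step 6: prey: 0+0-0=0; pred: 48+0-24=24
Step 7: prey: 0+0-0=0; pred: 24+0-12=12
Step 8: prey: 0+0-0=0; pred: 12+0-6=6
Step 9: prey: 0+0-0=0; pred: 6+0-3=3
Max prey = 58 at step 1

Answer: 58 1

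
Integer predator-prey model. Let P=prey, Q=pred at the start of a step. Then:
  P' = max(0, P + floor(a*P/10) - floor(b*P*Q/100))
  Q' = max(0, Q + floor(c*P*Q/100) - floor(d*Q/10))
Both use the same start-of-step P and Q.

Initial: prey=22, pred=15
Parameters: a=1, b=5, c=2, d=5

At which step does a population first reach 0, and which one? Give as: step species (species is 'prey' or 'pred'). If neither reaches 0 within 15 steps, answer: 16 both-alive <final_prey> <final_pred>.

Answer: 16 both-alive 2 1

Derivation:
Step 1: prey: 22+2-16=8; pred: 15+6-7=14
Step 2: prey: 8+0-5=3; pred: 14+2-7=9
Step 3: prey: 3+0-1=2; pred: 9+0-4=5
Step 4: prey: 2+0-0=2; pred: 5+0-2=3
Step 5: prey: 2+0-0=2; pred: 3+0-1=2
Step 6: prey: 2+0-0=2; pred: 2+0-1=1
Step 7: prey: 2+0-0=2; pred: 1+0-0=1
Steps 8-15: state stable at prey=2, pred=1 (no change)
No extinction within 15 steps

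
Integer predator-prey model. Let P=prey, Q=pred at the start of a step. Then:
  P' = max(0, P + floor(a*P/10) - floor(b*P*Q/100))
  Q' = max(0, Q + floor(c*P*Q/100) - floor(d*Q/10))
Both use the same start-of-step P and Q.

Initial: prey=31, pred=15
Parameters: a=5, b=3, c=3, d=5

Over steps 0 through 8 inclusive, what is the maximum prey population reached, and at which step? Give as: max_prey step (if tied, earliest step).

Answer: 33 1

Derivation:
Step 1: prey: 31+15-13=33; pred: 15+13-7=21
Step 2: prey: 33+16-20=29; pred: 21+20-10=31
Step 3: prey: 29+14-26=17; pred: 31+26-15=42
Step 4: prey: 17+8-21=4; pred: 42+21-21=42
Step 5: prey: 4+2-5=1; pred: 42+5-21=26
Step 6: prey: 1+0-0=1; pred: 26+0-13=13
Step 7: prey: 1+0-0=1; pred: 13+0-6=7
Step 8: prey: 1+0-0=1; pred: 7+0-3=4
Max prey = 33 at step 1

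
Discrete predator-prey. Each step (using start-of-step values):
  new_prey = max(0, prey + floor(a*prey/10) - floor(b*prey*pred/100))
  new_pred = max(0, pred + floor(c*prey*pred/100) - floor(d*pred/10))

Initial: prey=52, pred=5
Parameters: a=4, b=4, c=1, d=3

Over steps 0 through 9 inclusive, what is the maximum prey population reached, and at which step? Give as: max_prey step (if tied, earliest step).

Answer: 77 3

Derivation:
Step 1: prey: 52+20-10=62; pred: 5+2-1=6
Step 2: prey: 62+24-14=72; pred: 6+3-1=8
Step 3: prey: 72+28-23=77; pred: 8+5-2=11
Step 4: prey: 77+30-33=74; pred: 11+8-3=16
Step 5: prey: 74+29-47=56; pred: 16+11-4=23
Step 6: prey: 56+22-51=27; pred: 23+12-6=29
Step 7: prey: 27+10-31=6; pred: 29+7-8=28
Step 8: prey: 6+2-6=2; pred: 28+1-8=21
Step 9: prey: 2+0-1=1; pred: 21+0-6=15
Max prey = 77 at step 3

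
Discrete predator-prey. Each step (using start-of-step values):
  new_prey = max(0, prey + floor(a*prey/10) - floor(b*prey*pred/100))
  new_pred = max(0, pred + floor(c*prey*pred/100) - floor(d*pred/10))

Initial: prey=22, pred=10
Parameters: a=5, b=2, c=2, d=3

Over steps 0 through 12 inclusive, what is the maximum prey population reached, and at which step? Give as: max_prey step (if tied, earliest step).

Answer: 49 4

Derivation:
Step 1: prey: 22+11-4=29; pred: 10+4-3=11
Step 2: prey: 29+14-6=37; pred: 11+6-3=14
Step 3: prey: 37+18-10=45; pred: 14+10-4=20
Step 4: prey: 45+22-18=49; pred: 20+18-6=32
Step 5: prey: 49+24-31=42; pred: 32+31-9=54
Step 6: prey: 42+21-45=18; pred: 54+45-16=83
Step 7: prey: 18+9-29=0; pred: 83+29-24=88
Step 8: prey: 0+0-0=0; pred: 88+0-26=62
Step 9: prey: 0+0-0=0; pred: 62+0-18=44
Step 10: prey: 0+0-0=0; pred: 44+0-13=31
Step 11: prey: 0+0-0=0; pred: 31+0-9=22
Step 12: prey: 0+0-0=0; pred: 22+0-6=16
Max prey = 49 at step 4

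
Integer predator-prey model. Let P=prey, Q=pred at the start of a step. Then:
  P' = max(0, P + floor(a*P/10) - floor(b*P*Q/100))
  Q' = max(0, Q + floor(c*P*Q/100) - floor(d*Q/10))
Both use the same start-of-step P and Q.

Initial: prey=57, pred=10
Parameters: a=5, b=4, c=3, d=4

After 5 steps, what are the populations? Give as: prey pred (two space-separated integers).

Step 1: prey: 57+28-22=63; pred: 10+17-4=23
Step 2: prey: 63+31-57=37; pred: 23+43-9=57
Step 3: prey: 37+18-84=0; pred: 57+63-22=98
Step 4: prey: 0+0-0=0; pred: 98+0-39=59
Step 5: prey: 0+0-0=0; pred: 59+0-23=36

Answer: 0 36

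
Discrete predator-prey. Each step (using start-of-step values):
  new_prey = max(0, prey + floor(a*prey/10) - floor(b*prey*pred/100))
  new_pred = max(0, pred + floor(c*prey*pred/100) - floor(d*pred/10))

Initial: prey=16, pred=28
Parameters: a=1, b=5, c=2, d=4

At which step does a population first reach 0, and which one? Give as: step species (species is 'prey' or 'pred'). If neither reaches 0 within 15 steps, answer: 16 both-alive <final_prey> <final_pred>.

Step 1: prey: 16+1-22=0; pred: 28+8-11=25
First extinction: prey at step 1

Answer: 1 prey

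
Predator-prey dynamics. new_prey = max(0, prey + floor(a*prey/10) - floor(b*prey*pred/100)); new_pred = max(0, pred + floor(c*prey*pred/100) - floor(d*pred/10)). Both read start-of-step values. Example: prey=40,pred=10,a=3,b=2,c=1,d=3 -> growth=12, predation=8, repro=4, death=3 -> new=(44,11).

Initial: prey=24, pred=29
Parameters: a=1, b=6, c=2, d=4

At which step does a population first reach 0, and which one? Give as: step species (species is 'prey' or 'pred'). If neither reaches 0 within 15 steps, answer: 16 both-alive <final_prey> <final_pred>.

Step 1: prey: 24+2-41=0; pred: 29+13-11=31
First extinction: prey at step 1

Answer: 1 prey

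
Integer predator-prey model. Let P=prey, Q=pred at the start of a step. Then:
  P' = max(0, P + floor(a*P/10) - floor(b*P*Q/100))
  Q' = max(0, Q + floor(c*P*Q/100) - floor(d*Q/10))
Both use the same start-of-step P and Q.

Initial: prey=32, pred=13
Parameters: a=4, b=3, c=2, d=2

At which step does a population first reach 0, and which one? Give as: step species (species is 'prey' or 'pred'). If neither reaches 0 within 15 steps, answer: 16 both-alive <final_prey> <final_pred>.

Answer: 6 prey

Derivation:
Step 1: prey: 32+12-12=32; pred: 13+8-2=19
Step 2: prey: 32+12-18=26; pred: 19+12-3=28
Step 3: prey: 26+10-21=15; pred: 28+14-5=37
Step 4: prey: 15+6-16=5; pred: 37+11-7=41
Step 5: prey: 5+2-6=1; pred: 41+4-8=37
Step 6: prey: 1+0-1=0; pred: 37+0-7=30
First extinction: prey at step 6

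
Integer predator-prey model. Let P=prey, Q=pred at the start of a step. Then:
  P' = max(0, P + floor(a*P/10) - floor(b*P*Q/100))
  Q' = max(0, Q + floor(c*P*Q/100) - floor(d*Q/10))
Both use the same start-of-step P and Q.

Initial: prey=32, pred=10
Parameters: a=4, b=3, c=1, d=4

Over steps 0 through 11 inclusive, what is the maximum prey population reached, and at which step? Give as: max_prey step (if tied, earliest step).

Answer: 62 7

Derivation:
Step 1: prey: 32+12-9=35; pred: 10+3-4=9
Step 2: prey: 35+14-9=40; pred: 9+3-3=9
Step 3: prey: 40+16-10=46; pred: 9+3-3=9
Step 4: prey: 46+18-12=52; pred: 9+4-3=10
Step 5: prey: 52+20-15=57; pred: 10+5-4=11
Step 6: prey: 57+22-18=61; pred: 11+6-4=13
Step 7: prey: 61+24-23=62; pred: 13+7-5=15
Step 8: prey: 62+24-27=59; pred: 15+9-6=18
Step 9: prey: 59+23-31=51; pred: 18+10-7=21
Step 10: prey: 51+20-32=39; pred: 21+10-8=23
Step 11: prey: 39+15-26=28; pred: 23+8-9=22
Max prey = 62 at step 7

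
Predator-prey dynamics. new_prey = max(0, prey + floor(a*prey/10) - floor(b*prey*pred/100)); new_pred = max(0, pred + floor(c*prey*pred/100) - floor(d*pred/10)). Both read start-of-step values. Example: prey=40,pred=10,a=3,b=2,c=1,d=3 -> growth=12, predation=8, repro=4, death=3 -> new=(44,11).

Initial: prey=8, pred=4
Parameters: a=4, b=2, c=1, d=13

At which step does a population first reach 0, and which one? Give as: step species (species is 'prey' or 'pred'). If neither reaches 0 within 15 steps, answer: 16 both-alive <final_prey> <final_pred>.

Step 1: prey: 8+3-0=11; pred: 4+0-5=0
First extinction: pred at step 1

Answer: 1 pred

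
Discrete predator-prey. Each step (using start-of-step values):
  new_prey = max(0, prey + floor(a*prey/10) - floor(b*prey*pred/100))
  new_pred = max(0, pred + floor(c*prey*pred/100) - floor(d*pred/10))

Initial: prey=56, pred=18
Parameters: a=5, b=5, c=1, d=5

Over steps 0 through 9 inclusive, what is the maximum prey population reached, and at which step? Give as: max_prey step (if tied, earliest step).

Answer: 57 9

Derivation:
Step 1: prey: 56+28-50=34; pred: 18+10-9=19
Step 2: prey: 34+17-32=19; pred: 19+6-9=16
Step 3: prey: 19+9-15=13; pred: 16+3-8=11
Step 4: prey: 13+6-7=12; pred: 11+1-5=7
Step 5: prey: 12+6-4=14; pred: 7+0-3=4
Step 6: prey: 14+7-2=19; pred: 4+0-2=2
Step 7: prey: 19+9-1=27; pred: 2+0-1=1
Step 8: prey: 27+13-1=39; pred: 1+0-0=1
Step 9: prey: 39+19-1=57; pred: 1+0-0=1
Max prey = 57 at step 9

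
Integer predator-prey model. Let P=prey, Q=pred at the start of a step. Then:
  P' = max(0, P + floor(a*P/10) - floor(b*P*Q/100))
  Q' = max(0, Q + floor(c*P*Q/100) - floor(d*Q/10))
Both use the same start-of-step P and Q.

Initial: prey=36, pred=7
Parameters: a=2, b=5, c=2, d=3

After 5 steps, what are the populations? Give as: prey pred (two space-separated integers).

Step 1: prey: 36+7-12=31; pred: 7+5-2=10
Step 2: prey: 31+6-15=22; pred: 10+6-3=13
Step 3: prey: 22+4-14=12; pred: 13+5-3=15
Step 4: prey: 12+2-9=5; pred: 15+3-4=14
Step 5: prey: 5+1-3=3; pred: 14+1-4=11

Answer: 3 11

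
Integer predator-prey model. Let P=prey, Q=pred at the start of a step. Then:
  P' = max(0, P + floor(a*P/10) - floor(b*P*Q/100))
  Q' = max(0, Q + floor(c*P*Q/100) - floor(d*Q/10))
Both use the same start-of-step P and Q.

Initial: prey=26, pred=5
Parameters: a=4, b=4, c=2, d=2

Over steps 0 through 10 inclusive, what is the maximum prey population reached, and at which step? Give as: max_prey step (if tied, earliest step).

Answer: 39 3

Derivation:
Step 1: prey: 26+10-5=31; pred: 5+2-1=6
Step 2: prey: 31+12-7=36; pred: 6+3-1=8
Step 3: prey: 36+14-11=39; pred: 8+5-1=12
Step 4: prey: 39+15-18=36; pred: 12+9-2=19
Step 5: prey: 36+14-27=23; pred: 19+13-3=29
Step 6: prey: 23+9-26=6; pred: 29+13-5=37
Step 7: prey: 6+2-8=0; pred: 37+4-7=34
Step 8: prey: 0+0-0=0; pred: 34+0-6=28
Step 9: prey: 0+0-0=0; pred: 28+0-5=23
Step 10: prey: 0+0-0=0; pred: 23+0-4=19
Max prey = 39 at step 3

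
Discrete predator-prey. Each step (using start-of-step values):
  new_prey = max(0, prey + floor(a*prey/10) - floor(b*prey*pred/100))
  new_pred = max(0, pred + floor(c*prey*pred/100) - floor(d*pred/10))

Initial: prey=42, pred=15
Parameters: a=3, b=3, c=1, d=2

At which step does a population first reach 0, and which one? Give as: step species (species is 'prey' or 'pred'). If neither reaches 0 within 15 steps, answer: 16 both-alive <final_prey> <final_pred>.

Answer: 16 both-alive 9 4

Derivation:
Step 1: prey: 42+12-18=36; pred: 15+6-3=18
Step 2: prey: 36+10-19=27; pred: 18+6-3=21
Step 3: prey: 27+8-17=18; pred: 21+5-4=22
Step 4: prey: 18+5-11=12; pred: 22+3-4=21
Step 5: prey: 12+3-7=8; pred: 21+2-4=19
Step 6: prey: 8+2-4=6; pred: 19+1-3=17
Step 7: prey: 6+1-3=4; pred: 17+1-3=15
Step 8: prey: 4+1-1=4; pred: 15+0-3=12
Step 9: prey: 4+1-1=4; pred: 12+0-2=10
Step 10: prey: 4+1-1=4; pred: 10+0-2=8
Step 11: prey: 4+1-0=5; pred: 8+0-1=7
Step 12: prey: 5+1-1=5; pred: 7+0-1=6
Step 13: prey: 5+1-0=6; pred: 6+0-1=5
Step 14: prey: 6+1-0=7; pred: 5+0-1=4
Step 15: prey: 7+2-0=9; pred: 4+0-0=4
No extinction within 15 steps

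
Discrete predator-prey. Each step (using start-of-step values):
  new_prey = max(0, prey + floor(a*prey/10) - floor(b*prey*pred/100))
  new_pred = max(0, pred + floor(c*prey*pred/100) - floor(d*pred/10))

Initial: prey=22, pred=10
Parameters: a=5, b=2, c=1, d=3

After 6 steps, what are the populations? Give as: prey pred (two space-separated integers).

Step 1: prey: 22+11-4=29; pred: 10+2-3=9
Step 2: prey: 29+14-5=38; pred: 9+2-2=9
Step 3: prey: 38+19-6=51; pred: 9+3-2=10
Step 4: prey: 51+25-10=66; pred: 10+5-3=12
Step 5: prey: 66+33-15=84; pred: 12+7-3=16
Step 6: prey: 84+42-26=100; pred: 16+13-4=25

Answer: 100 25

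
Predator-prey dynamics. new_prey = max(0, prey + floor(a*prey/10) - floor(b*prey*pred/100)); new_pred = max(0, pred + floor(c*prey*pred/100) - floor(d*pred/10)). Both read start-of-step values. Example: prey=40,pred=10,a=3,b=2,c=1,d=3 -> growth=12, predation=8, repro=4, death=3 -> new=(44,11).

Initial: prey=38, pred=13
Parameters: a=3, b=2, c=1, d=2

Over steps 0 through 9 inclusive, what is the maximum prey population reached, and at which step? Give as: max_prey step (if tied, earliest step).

Step 1: prey: 38+11-9=40; pred: 13+4-2=15
Step 2: prey: 40+12-12=40; pred: 15+6-3=18
Step 3: prey: 40+12-14=38; pred: 18+7-3=22
Step 4: prey: 38+11-16=33; pred: 22+8-4=26
Step 5: prey: 33+9-17=25; pred: 26+8-5=29
Step 6: prey: 25+7-14=18; pred: 29+7-5=31
Step 7: prey: 18+5-11=12; pred: 31+5-6=30
Step 8: prey: 12+3-7=8; pred: 30+3-6=27
Step 9: prey: 8+2-4=6; pred: 27+2-5=24
Max prey = 40 at step 1

Answer: 40 1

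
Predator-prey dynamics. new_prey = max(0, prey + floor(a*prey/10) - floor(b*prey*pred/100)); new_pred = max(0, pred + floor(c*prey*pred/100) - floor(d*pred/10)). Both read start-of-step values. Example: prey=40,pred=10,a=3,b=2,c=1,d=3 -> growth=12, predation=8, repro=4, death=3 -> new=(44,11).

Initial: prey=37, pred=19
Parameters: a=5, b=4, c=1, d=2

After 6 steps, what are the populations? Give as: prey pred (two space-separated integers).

Answer: 2 15

Derivation:
Step 1: prey: 37+18-28=27; pred: 19+7-3=23
Step 2: prey: 27+13-24=16; pred: 23+6-4=25
Step 3: prey: 16+8-16=8; pred: 25+4-5=24
Step 4: prey: 8+4-7=5; pred: 24+1-4=21
Step 5: prey: 5+2-4=3; pred: 21+1-4=18
Step 6: prey: 3+1-2=2; pred: 18+0-3=15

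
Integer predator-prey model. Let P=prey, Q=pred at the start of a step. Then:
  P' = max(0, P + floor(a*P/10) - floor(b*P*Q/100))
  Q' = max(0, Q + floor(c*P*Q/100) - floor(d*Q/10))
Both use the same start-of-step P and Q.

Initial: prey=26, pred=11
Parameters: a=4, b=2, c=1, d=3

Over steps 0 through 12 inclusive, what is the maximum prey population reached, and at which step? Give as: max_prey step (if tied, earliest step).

Answer: 75 7

Derivation:
Step 1: prey: 26+10-5=31; pred: 11+2-3=10
Step 2: prey: 31+12-6=37; pred: 10+3-3=10
Step 3: prey: 37+14-7=44; pred: 10+3-3=10
Step 4: prey: 44+17-8=53; pred: 10+4-3=11
Step 5: prey: 53+21-11=63; pred: 11+5-3=13
Step 6: prey: 63+25-16=72; pred: 13+8-3=18
Step 7: prey: 72+28-25=75; pred: 18+12-5=25
Step 8: prey: 75+30-37=68; pred: 25+18-7=36
Step 9: prey: 68+27-48=47; pred: 36+24-10=50
Step 10: prey: 47+18-47=18; pred: 50+23-15=58
Step 11: prey: 18+7-20=5; pred: 58+10-17=51
Step 12: prey: 5+2-5=2; pred: 51+2-15=38
Max prey = 75 at step 7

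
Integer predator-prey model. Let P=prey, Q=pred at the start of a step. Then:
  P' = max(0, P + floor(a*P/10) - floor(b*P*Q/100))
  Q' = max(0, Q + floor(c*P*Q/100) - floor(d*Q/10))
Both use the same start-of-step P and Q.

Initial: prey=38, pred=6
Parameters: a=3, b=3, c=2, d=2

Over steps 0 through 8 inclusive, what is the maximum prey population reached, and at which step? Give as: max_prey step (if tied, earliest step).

Answer: 44 2

Derivation:
Step 1: prey: 38+11-6=43; pred: 6+4-1=9
Step 2: prey: 43+12-11=44; pred: 9+7-1=15
Step 3: prey: 44+13-19=38; pred: 15+13-3=25
Step 4: prey: 38+11-28=21; pred: 25+19-5=39
Step 5: prey: 21+6-24=3; pred: 39+16-7=48
Step 6: prey: 3+0-4=0; pred: 48+2-9=41
Step 7: prey: 0+0-0=0; pred: 41+0-8=33
Step 8: prey: 0+0-0=0; pred: 33+0-6=27
Max prey = 44 at step 2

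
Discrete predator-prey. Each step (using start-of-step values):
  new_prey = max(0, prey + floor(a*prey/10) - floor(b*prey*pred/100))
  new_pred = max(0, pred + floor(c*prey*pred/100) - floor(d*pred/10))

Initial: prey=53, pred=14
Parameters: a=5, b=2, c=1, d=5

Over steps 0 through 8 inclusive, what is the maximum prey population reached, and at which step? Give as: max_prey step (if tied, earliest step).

Step 1: prey: 53+26-14=65; pred: 14+7-7=14
Step 2: prey: 65+32-18=79; pred: 14+9-7=16
Step 3: prey: 79+39-25=93; pred: 16+12-8=20
Step 4: prey: 93+46-37=102; pred: 20+18-10=28
Step 5: prey: 102+51-57=96; pred: 28+28-14=42
Step 6: prey: 96+48-80=64; pred: 42+40-21=61
Step 7: prey: 64+32-78=18; pred: 61+39-30=70
Step 8: prey: 18+9-25=2; pred: 70+12-35=47
Max prey = 102 at step 4

Answer: 102 4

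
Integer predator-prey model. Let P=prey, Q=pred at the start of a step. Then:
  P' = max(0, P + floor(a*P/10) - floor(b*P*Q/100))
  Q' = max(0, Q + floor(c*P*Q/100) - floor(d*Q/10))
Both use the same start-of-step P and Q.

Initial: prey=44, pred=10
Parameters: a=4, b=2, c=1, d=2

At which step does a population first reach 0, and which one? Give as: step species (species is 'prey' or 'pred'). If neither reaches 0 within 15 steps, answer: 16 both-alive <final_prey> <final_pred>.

Answer: 9 prey

Derivation:
Step 1: prey: 44+17-8=53; pred: 10+4-2=12
Step 2: prey: 53+21-12=62; pred: 12+6-2=16
Step 3: prey: 62+24-19=67; pred: 16+9-3=22
Step 4: prey: 67+26-29=64; pred: 22+14-4=32
Step 5: prey: 64+25-40=49; pred: 32+20-6=46
Step 6: prey: 49+19-45=23; pred: 46+22-9=59
Step 7: prey: 23+9-27=5; pred: 59+13-11=61
Step 8: prey: 5+2-6=1; pred: 61+3-12=52
Step 9: prey: 1+0-1=0; pred: 52+0-10=42
First extinction: prey at step 9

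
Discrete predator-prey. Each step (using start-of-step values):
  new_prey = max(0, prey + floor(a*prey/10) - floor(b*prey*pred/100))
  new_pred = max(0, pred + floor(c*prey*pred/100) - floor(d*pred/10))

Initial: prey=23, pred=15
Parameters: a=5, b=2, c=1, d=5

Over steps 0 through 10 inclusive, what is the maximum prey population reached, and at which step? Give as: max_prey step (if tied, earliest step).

Answer: 174 8

Derivation:
Step 1: prey: 23+11-6=28; pred: 15+3-7=11
Step 2: prey: 28+14-6=36; pred: 11+3-5=9
Step 3: prey: 36+18-6=48; pred: 9+3-4=8
Step 4: prey: 48+24-7=65; pred: 8+3-4=7
Step 5: prey: 65+32-9=88; pred: 7+4-3=8
Step 6: prey: 88+44-14=118; pred: 8+7-4=11
Step 7: prey: 118+59-25=152; pred: 11+12-5=18
Step 8: prey: 152+76-54=174; pred: 18+27-9=36
Step 9: prey: 174+87-125=136; pred: 36+62-18=80
Step 10: prey: 136+68-217=0; pred: 80+108-40=148
Max prey = 174 at step 8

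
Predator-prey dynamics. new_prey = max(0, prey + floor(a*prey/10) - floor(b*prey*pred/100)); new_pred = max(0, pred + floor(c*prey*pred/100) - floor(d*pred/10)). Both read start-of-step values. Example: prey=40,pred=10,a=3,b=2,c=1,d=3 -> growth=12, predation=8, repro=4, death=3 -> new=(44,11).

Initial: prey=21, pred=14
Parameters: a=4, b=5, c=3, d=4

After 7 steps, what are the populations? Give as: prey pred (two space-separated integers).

Step 1: prey: 21+8-14=15; pred: 14+8-5=17
Step 2: prey: 15+6-12=9; pred: 17+7-6=18
Step 3: prey: 9+3-8=4; pred: 18+4-7=15
Step 4: prey: 4+1-3=2; pred: 15+1-6=10
Step 5: prey: 2+0-1=1; pred: 10+0-4=6
Step 6: prey: 1+0-0=1; pred: 6+0-2=4
Step 7: prey: 1+0-0=1; pred: 4+0-1=3

Answer: 1 3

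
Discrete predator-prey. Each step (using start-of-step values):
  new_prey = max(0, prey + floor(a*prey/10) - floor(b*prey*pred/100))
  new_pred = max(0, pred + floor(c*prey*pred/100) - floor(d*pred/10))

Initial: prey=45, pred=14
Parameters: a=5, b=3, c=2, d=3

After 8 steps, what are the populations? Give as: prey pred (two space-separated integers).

Answer: 0 14

Derivation:
Step 1: prey: 45+22-18=49; pred: 14+12-4=22
Step 2: prey: 49+24-32=41; pred: 22+21-6=37
Step 3: prey: 41+20-45=16; pred: 37+30-11=56
Step 4: prey: 16+8-26=0; pred: 56+17-16=57
Step 5: prey: 0+0-0=0; pred: 57+0-17=40
Step 6: prey: 0+0-0=0; pred: 40+0-12=28
Step 7: prey: 0+0-0=0; pred: 28+0-8=20
Step 8: prey: 0+0-0=0; pred: 20+0-6=14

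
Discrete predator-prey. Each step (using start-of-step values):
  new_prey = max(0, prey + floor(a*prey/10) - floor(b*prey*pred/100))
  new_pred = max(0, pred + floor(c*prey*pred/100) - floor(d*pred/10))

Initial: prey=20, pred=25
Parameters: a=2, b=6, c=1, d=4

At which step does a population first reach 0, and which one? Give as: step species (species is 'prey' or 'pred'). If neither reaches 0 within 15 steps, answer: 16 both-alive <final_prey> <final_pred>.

Answer: 1 prey

Derivation:
Step 1: prey: 20+4-30=0; pred: 25+5-10=20
First extinction: prey at step 1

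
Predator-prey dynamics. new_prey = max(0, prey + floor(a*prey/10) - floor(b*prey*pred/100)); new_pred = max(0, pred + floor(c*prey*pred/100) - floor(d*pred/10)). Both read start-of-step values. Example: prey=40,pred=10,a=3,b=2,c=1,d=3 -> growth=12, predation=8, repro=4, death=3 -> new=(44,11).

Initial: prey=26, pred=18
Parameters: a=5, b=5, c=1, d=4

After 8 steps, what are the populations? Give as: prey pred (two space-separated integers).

Answer: 49 2

Derivation:
Step 1: prey: 26+13-23=16; pred: 18+4-7=15
Step 2: prey: 16+8-12=12; pred: 15+2-6=11
Step 3: prey: 12+6-6=12; pred: 11+1-4=8
Step 4: prey: 12+6-4=14; pred: 8+0-3=5
Step 5: prey: 14+7-3=18; pred: 5+0-2=3
Step 6: prey: 18+9-2=25; pred: 3+0-1=2
Step 7: prey: 25+12-2=35; pred: 2+0-0=2
Step 8: prey: 35+17-3=49; pred: 2+0-0=2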